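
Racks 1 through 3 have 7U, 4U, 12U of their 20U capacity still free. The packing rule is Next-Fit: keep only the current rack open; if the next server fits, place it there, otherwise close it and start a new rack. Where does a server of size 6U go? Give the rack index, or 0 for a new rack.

3

Next-Fit only looks at rack 3, which has 12U free.
6U fits there.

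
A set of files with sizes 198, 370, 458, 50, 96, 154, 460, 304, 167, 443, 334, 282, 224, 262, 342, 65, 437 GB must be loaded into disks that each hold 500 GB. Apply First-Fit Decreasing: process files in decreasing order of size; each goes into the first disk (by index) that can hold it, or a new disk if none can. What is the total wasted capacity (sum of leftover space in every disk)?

354

Sorted descending: 460, 458, 443, 437, 370, 342, 334, 304, 282, 262, 224, 198, 167, 154, 96, 65, 50.
Put 460 GB in disk 1; 40 GB remain.
Put 458 GB in disk 2; 42 GB remain.
Put 443 GB in disk 3; 57 GB remain.
Put 437 GB in disk 4; 63 GB remain.
Put 370 GB in disk 5; 130 GB remain.
Put 342 GB in disk 6; 158 GB remain.
Put 334 GB in disk 7; 166 GB remain.
Put 304 GB in disk 8; 196 GB remain.
Put 282 GB in disk 9; 218 GB remain.
Put 262 GB in disk 10; 238 GB remain.
Put 224 GB in disk 10; 14 GB remain.
Put 198 GB in disk 9; 20 GB remain.
Put 167 GB in disk 8; 29 GB remain.
Put 154 GB in disk 6; 4 GB remain.
Put 96 GB in disk 5; 34 GB remain.
Put 65 GB in disk 7; 101 GB remain.
Put 50 GB in disk 3; 7 GB remain.
10 disks × 500 GB = 5000 GB; used 4646 GB; unused 354 GB.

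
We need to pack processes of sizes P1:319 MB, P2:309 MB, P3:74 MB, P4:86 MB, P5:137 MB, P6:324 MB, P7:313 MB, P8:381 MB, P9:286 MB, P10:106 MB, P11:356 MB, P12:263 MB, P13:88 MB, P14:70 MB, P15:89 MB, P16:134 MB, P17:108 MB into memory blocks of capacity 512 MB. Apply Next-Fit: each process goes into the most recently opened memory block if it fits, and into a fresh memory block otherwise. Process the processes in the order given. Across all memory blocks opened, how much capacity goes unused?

Put P1 (319 MB) in memory block 1; 193 MB remain.
Put P2 (309 MB) in memory block 2; 203 MB remain.
Put P3 (74 MB) in memory block 2; 129 MB remain.
Put P4 (86 MB) in memory block 2; 43 MB remain.
Put P5 (137 MB) in memory block 3; 375 MB remain.
Put P6 (324 MB) in memory block 3; 51 MB remain.
Put P7 (313 MB) in memory block 4; 199 MB remain.
Put P8 (381 MB) in memory block 5; 131 MB remain.
Put P9 (286 MB) in memory block 6; 226 MB remain.
Put P10 (106 MB) in memory block 6; 120 MB remain.
Put P11 (356 MB) in memory block 7; 156 MB remain.
Put P12 (263 MB) in memory block 8; 249 MB remain.
Put P13 (88 MB) in memory block 8; 161 MB remain.
Put P14 (70 MB) in memory block 8; 91 MB remain.
Put P15 (89 MB) in memory block 8; 2 MB remain.
Put P16 (134 MB) in memory block 9; 378 MB remain.
Put P17 (108 MB) in memory block 9; 270 MB remain.
9 memory blocks × 512 MB = 4608 MB; used 3443 MB; unused 1165 MB.

1165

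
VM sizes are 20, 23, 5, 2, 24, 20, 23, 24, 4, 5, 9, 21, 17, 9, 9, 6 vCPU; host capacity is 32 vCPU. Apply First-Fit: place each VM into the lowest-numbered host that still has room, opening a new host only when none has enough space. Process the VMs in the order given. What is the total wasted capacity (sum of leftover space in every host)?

20 vCPU → host 1 (remaining 12 vCPU)
23 vCPU → host 2 (remaining 9 vCPU)
5 vCPU → host 1 (remaining 7 vCPU)
2 vCPU → host 1 (remaining 5 vCPU)
24 vCPU → host 3 (remaining 8 vCPU)
20 vCPU → host 4 (remaining 12 vCPU)
23 vCPU → host 5 (remaining 9 vCPU)
24 vCPU → host 6 (remaining 8 vCPU)
4 vCPU → host 1 (remaining 1 vCPU)
5 vCPU → host 2 (remaining 4 vCPU)
9 vCPU → host 4 (remaining 3 vCPU)
21 vCPU → host 7 (remaining 11 vCPU)
17 vCPU → host 8 (remaining 15 vCPU)
9 vCPU → host 5 (remaining 0 vCPU)
9 vCPU → host 7 (remaining 2 vCPU)
6 vCPU → host 3 (remaining 2 vCPU)
8 hosts × 32 vCPU = 256 vCPU; used 221 vCPU; unused 35 vCPU.

35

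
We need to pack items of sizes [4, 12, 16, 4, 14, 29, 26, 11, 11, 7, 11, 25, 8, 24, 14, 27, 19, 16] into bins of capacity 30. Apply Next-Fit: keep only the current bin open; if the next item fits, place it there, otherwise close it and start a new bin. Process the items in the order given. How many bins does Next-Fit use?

Put 4 in bin 1; 26 remain.
Put 12 in bin 1; 14 remain.
Put 16 in bin 2; 14 remain.
Put 4 in bin 2; 10 remain.
Put 14 in bin 3; 16 remain.
Put 29 in bin 4; 1 remain.
Put 26 in bin 5; 4 remain.
Put 11 in bin 6; 19 remain.
Put 11 in bin 6; 8 remain.
Put 7 in bin 6; 1 remain.
Put 11 in bin 7; 19 remain.
Put 25 in bin 8; 5 remain.
Put 8 in bin 9; 22 remain.
Put 24 in bin 10; 6 remain.
Put 14 in bin 11; 16 remain.
Put 27 in bin 12; 3 remain.
Put 19 in bin 13; 11 remain.
Put 16 in bin 14; 14 remain.

14 bins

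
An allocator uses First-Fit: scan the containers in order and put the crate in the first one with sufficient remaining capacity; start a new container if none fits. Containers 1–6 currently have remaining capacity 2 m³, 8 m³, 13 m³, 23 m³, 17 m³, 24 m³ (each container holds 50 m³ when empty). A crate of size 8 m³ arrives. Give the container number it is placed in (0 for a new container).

2

Containers with room: container 2 (8 m³), container 3 (13 m³), container 4 (23 m³), container 5 (17 m³), container 6 (24 m³).
The first with room is container 2.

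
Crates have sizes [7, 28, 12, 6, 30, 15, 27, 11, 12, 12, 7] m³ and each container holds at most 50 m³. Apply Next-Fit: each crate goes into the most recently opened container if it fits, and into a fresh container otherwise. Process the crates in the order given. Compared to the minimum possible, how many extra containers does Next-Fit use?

Next-Fit: [7,28,12] [6,30] [15,27] [11,12,12,7] → 4 containers.
Total size 167 m³; any packing needs at least ⌈167/50⌉ = 4 containers.
So 4 is already optimal.

0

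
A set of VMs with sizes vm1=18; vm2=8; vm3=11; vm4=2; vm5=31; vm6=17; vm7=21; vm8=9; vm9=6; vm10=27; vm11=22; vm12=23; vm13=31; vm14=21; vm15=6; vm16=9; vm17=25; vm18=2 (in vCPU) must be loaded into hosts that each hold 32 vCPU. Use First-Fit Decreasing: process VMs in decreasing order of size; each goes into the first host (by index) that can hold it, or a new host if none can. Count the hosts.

Sorted descending: 31, 31, 27, 25, 23, 22, 21, 21, 18, 17, 11, 9, 9, 8, 6, 6, 2, 2.
Put 31 vCPU in host 1; 1 vCPU remain.
Put 31 vCPU in host 2; 1 vCPU remain.
Put 27 vCPU in host 3; 5 vCPU remain.
Put 25 vCPU in host 4; 7 vCPU remain.
Put 23 vCPU in host 5; 9 vCPU remain.
Put 22 vCPU in host 6; 10 vCPU remain.
Put 21 vCPU in host 7; 11 vCPU remain.
Put 21 vCPU in host 8; 11 vCPU remain.
Put 18 vCPU in host 9; 14 vCPU remain.
Put 17 vCPU in host 10; 15 vCPU remain.
Put 11 vCPU in host 7; 0 vCPU remain.
Put 9 vCPU in host 5; 0 vCPU remain.
Put 9 vCPU in host 6; 1 vCPU remain.
Put 8 vCPU in host 8; 3 vCPU remain.
Put 6 vCPU in host 4; 1 vCPU remain.
Put 6 vCPU in host 9; 8 vCPU remain.
Put 2 vCPU in host 3; 3 vCPU remain.
Put 2 vCPU in host 3; 1 vCPU remain.
Final hosts: [31] [31] [27,2,2] [25,6] [23,9] [22,9] [21,11] [21,8] [18,6] [17].

10 hosts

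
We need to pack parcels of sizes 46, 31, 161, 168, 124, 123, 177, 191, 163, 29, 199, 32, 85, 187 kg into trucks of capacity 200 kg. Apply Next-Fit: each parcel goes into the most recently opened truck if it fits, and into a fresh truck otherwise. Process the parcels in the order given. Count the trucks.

11

Put 46 kg in truck 1; 154 kg remain.
Put 31 kg in truck 1; 123 kg remain.
Put 161 kg in truck 2; 39 kg remain.
Put 168 kg in truck 3; 32 kg remain.
Put 124 kg in truck 4; 76 kg remain.
Put 123 kg in truck 5; 77 kg remain.
Put 177 kg in truck 6; 23 kg remain.
Put 191 kg in truck 7; 9 kg remain.
Put 163 kg in truck 8; 37 kg remain.
Put 29 kg in truck 8; 8 kg remain.
Put 199 kg in truck 9; 1 kg remain.
Put 32 kg in truck 10; 168 kg remain.
Put 85 kg in truck 10; 83 kg remain.
Put 187 kg in truck 11; 13 kg remain.
Final trucks: [46,31] [161] [168] [124] [123] [177] [191] [163,29] [199] [32,85] [187].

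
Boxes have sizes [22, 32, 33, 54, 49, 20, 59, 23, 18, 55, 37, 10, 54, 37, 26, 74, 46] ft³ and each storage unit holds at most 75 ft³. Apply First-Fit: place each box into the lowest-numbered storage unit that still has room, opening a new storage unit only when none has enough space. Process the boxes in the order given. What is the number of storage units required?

22 ft³ → storage unit 1 (remaining 53 ft³)
32 ft³ → storage unit 1 (remaining 21 ft³)
33 ft³ → storage unit 2 (remaining 42 ft³)
54 ft³ → storage unit 3 (remaining 21 ft³)
49 ft³ → storage unit 4 (remaining 26 ft³)
20 ft³ → storage unit 1 (remaining 1 ft³)
59 ft³ → storage unit 5 (remaining 16 ft³)
23 ft³ → storage unit 2 (remaining 19 ft³)
18 ft³ → storage unit 2 (remaining 1 ft³)
55 ft³ → storage unit 6 (remaining 20 ft³)
37 ft³ → storage unit 7 (remaining 38 ft³)
10 ft³ → storage unit 3 (remaining 11 ft³)
54 ft³ → storage unit 8 (remaining 21 ft³)
37 ft³ → storage unit 7 (remaining 1 ft³)
26 ft³ → storage unit 4 (remaining 0 ft³)
74 ft³ → storage unit 9 (remaining 1 ft³)
46 ft³ → storage unit 10 (remaining 29 ft³)
Final storage units: [22,32,20] [33,23,18] [54,10] [49,26] [59] [55] [37,37] [54] [74] [46].

10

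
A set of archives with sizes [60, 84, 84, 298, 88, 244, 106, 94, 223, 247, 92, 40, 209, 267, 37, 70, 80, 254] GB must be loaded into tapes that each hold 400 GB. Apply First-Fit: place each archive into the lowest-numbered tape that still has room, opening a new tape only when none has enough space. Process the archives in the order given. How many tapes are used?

tape 1: place 60 GB, 340 GB left
tape 1: place 84 GB, 256 GB left
tape 1: place 84 GB, 172 GB left
tape 2: place 298 GB, 102 GB left
tape 1: place 88 GB, 84 GB left
tape 3: place 244 GB, 156 GB left
tape 3: place 106 GB, 50 GB left
tape 2: place 94 GB, 8 GB left
tape 4: place 223 GB, 177 GB left
tape 5: place 247 GB, 153 GB left
tape 4: place 92 GB, 85 GB left
tape 1: place 40 GB, 44 GB left
tape 6: place 209 GB, 191 GB left
tape 7: place 267 GB, 133 GB left
tape 1: place 37 GB, 7 GB left
tape 4: place 70 GB, 15 GB left
tape 5: place 80 GB, 73 GB left
tape 8: place 254 GB, 146 GB left
Final tapes: [60,84,84,88,40,37] [298,94] [244,106] [223,92,70] [247,80] [209] [267] [254].

8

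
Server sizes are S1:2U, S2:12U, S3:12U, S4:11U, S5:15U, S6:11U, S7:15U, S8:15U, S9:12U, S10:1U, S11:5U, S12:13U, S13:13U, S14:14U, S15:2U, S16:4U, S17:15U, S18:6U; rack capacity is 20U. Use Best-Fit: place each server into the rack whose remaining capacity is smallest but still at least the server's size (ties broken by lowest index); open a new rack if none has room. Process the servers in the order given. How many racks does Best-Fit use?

12

S1 (2U) → rack 1 (remaining 18U)
S2 (12U) → rack 1 (remaining 6U)
S3 (12U) → rack 2 (remaining 8U)
S4 (11U) → rack 3 (remaining 9U)
S5 (15U) → rack 4 (remaining 5U)
S6 (11U) → rack 5 (remaining 9U)
S7 (15U) → rack 6 (remaining 5U)
S8 (15U) → rack 7 (remaining 5U)
S9 (12U) → rack 8 (remaining 8U)
S10 (1U) → rack 4 (remaining 4U)
S11 (5U) → rack 6 (remaining 0U)
S12 (13U) → rack 9 (remaining 7U)
S13 (13U) → rack 10 (remaining 7U)
S14 (14U) → rack 11 (remaining 6U)
S15 (2U) → rack 4 (remaining 2U)
S16 (4U) → rack 7 (remaining 1U)
S17 (15U) → rack 12 (remaining 5U)
S18 (6U) → rack 1 (remaining 0U)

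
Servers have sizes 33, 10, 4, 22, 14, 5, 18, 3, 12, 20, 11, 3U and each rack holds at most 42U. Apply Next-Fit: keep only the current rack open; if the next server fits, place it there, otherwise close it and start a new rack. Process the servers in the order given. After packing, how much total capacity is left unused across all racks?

rack 1: place 33U, 9U left
rack 2: place 10U, 32U left
rack 2: place 4U, 28U left
rack 2: place 22U, 6U left
rack 3: place 14U, 28U left
rack 3: place 5U, 23U left
rack 3: place 18U, 5U left
rack 3: place 3U, 2U left
rack 4: place 12U, 30U left
rack 4: place 20U, 10U left
rack 5: place 11U, 31U left
rack 5: place 3U, 28U left
5 racks × 42U = 210U; used 155U; unused 55U.

55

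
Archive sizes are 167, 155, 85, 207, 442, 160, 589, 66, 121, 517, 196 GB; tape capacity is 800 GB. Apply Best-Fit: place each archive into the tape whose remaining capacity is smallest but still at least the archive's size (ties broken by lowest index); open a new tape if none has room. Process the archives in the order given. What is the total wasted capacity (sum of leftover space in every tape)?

495

tape 1: place 167 GB, 633 GB left
tape 1: place 155 GB, 478 GB left
tape 1: place 85 GB, 393 GB left
tape 1: place 207 GB, 186 GB left
tape 2: place 442 GB, 358 GB left
tape 1: place 160 GB, 26 GB left
tape 3: place 589 GB, 211 GB left
tape 3: place 66 GB, 145 GB left
tape 3: place 121 GB, 24 GB left
tape 4: place 517 GB, 283 GB left
tape 4: place 196 GB, 87 GB left
4 tapes × 800 GB = 3200 GB; used 2705 GB; unused 495 GB.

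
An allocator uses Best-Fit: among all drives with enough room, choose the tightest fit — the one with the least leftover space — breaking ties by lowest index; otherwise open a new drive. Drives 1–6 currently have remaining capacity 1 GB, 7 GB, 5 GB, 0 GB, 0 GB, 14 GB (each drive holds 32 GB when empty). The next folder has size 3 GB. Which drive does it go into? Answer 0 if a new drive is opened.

3

Drives with room: drive 2 (7 GB), drive 3 (5 GB), drive 6 (14 GB).
Tightest fit is drive 3 with 5 GB free.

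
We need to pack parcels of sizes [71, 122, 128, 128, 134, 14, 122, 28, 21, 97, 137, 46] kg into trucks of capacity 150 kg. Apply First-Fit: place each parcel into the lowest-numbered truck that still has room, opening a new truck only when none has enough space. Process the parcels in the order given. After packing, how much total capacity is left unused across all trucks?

71 kg → truck 1 (remaining 79 kg)
122 kg → truck 2 (remaining 28 kg)
128 kg → truck 3 (remaining 22 kg)
128 kg → truck 4 (remaining 22 kg)
134 kg → truck 5 (remaining 16 kg)
14 kg → truck 1 (remaining 65 kg)
122 kg → truck 6 (remaining 28 kg)
28 kg → truck 1 (remaining 37 kg)
21 kg → truck 1 (remaining 16 kg)
97 kg → truck 7 (remaining 53 kg)
137 kg → truck 8 (remaining 13 kg)
46 kg → truck 7 (remaining 7 kg)
8 trucks × 150 kg = 1200 kg; used 1048 kg; unused 152 kg.

152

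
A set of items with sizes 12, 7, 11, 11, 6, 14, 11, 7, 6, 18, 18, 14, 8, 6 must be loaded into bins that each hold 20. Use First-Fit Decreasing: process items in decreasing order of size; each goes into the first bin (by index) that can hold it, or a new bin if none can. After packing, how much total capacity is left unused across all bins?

Sorted descending: 18, 18, 14, 14, 12, 11, 11, 11, 8, 7, 7, 6, 6, 6.
Put 18 in bin 1; 2 remain.
Put 18 in bin 2; 2 remain.
Put 14 in bin 3; 6 remain.
Put 14 in bin 4; 6 remain.
Put 12 in bin 5; 8 remain.
Put 11 in bin 6; 9 remain.
Put 11 in bin 7; 9 remain.
Put 11 in bin 8; 9 remain.
Put 8 in bin 5; 0 remain.
Put 7 in bin 6; 2 remain.
Put 7 in bin 7; 2 remain.
Put 6 in bin 3; 0 remain.
Put 6 in bin 4; 0 remain.
Put 6 in bin 8; 3 remain.
8 bins × 20 = 160; used 149; unused 11.

11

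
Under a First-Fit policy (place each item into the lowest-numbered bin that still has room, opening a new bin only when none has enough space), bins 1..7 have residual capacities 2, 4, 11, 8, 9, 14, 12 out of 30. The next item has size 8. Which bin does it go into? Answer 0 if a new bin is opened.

3

Bins with room: bin 3 (11), bin 4 (8), bin 5 (9), bin 6 (14), bin 7 (12).
The first with room is bin 3.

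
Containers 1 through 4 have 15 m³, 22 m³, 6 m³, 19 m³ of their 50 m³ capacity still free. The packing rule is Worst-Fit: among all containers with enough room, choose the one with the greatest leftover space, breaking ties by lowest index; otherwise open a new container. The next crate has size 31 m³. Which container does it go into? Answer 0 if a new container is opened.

No container has ≥ 31 m³ free, so a new container is opened.

0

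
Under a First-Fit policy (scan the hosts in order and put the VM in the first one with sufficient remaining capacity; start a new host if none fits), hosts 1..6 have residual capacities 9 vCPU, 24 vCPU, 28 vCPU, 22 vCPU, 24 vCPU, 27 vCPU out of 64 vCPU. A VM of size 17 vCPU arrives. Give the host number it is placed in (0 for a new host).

2

Hosts with room: host 2 (24 vCPU), host 3 (28 vCPU), host 4 (22 vCPU), host 5 (24 vCPU), host 6 (27 vCPU).
The first with room is host 2.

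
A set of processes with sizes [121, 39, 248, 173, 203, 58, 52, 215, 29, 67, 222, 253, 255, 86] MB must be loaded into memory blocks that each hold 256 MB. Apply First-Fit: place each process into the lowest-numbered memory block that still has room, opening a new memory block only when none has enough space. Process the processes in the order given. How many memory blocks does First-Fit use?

memory block 1: place 121 MB, 135 MB left
memory block 1: place 39 MB, 96 MB left
memory block 2: place 248 MB, 8 MB left
memory block 3: place 173 MB, 83 MB left
memory block 4: place 203 MB, 53 MB left
memory block 1: place 58 MB, 38 MB left
memory block 3: place 52 MB, 31 MB left
memory block 5: place 215 MB, 41 MB left
memory block 1: place 29 MB, 9 MB left
memory block 6: place 67 MB, 189 MB left
memory block 7: place 222 MB, 34 MB left
memory block 8: place 253 MB, 3 MB left
memory block 9: place 255 MB, 1 MB left
memory block 6: place 86 MB, 103 MB left
Final memory blocks: [121,39,58,29] [248] [173,52] [203] [215] [67,86] [222] [253] [255].

9 memory blocks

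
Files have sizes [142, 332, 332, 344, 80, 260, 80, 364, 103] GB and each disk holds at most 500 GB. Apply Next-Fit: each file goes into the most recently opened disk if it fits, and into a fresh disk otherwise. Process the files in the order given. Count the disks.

142 GB → disk 1 (remaining 358 GB)
332 GB → disk 1 (remaining 26 GB)
332 GB → disk 2 (remaining 168 GB)
344 GB → disk 3 (remaining 156 GB)
80 GB → disk 3 (remaining 76 GB)
260 GB → disk 4 (remaining 240 GB)
80 GB → disk 4 (remaining 160 GB)
364 GB → disk 5 (remaining 136 GB)
103 GB → disk 5 (remaining 33 GB)
Final disks: [142,332] [332] [344,80] [260,80] [364,103].

5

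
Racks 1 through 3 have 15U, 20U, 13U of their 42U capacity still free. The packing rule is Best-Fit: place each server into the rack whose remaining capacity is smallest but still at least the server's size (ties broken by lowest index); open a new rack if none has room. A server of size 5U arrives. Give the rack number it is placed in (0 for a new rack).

3

Racks with room: rack 1 (15U), rack 2 (20U), rack 3 (13U).
Tightest fit is rack 3 with 13U free.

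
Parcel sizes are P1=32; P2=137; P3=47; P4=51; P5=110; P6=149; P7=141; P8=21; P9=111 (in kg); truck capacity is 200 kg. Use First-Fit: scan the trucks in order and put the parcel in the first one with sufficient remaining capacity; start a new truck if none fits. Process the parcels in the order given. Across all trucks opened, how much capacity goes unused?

401

Put P1 (32 kg) in truck 1; 168 kg remain.
Put P2 (137 kg) in truck 1; 31 kg remain.
Put P3 (47 kg) in truck 2; 153 kg remain.
Put P4 (51 kg) in truck 2; 102 kg remain.
Put P5 (110 kg) in truck 3; 90 kg remain.
Put P6 (149 kg) in truck 4; 51 kg remain.
Put P7 (141 kg) in truck 5; 59 kg remain.
Put P8 (21 kg) in truck 1; 10 kg remain.
Put P9 (111 kg) in truck 6; 89 kg remain.
6 trucks × 200 kg = 1200 kg; used 799 kg; unused 401 kg.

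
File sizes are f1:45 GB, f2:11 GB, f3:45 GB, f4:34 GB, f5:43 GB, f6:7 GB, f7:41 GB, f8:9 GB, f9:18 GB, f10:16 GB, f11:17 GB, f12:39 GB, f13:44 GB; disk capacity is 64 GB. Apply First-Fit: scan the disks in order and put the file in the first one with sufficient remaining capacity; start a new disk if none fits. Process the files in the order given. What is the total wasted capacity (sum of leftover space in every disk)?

disk 1: place f1 (45 GB), 19 GB left
disk 1: place f2 (11 GB), 8 GB left
disk 2: place f3 (45 GB), 19 GB left
disk 3: place f4 (34 GB), 30 GB left
disk 4: place f5 (43 GB), 21 GB left
disk 1: place f6 (7 GB), 1 GB left
disk 5: place f7 (41 GB), 23 GB left
disk 2: place f8 (9 GB), 10 GB left
disk 3: place f9 (18 GB), 12 GB left
disk 4: place f10 (16 GB), 5 GB left
disk 5: place f11 (17 GB), 6 GB left
disk 6: place f12 (39 GB), 25 GB left
disk 7: place f13 (44 GB), 20 GB left
7 disks × 64 GB = 448 GB; used 369 GB; unused 79 GB.

79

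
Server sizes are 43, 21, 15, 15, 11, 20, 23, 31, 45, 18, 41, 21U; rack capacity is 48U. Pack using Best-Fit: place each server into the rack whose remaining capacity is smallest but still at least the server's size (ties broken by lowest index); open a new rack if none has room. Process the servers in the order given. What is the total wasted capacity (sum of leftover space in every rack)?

rack 1: place 43U, 5U left
rack 2: place 21U, 27U left
rack 2: place 15U, 12U left
rack 3: place 15U, 33U left
rack 2: place 11U, 1U left
rack 3: place 20U, 13U left
rack 4: place 23U, 25U left
rack 5: place 31U, 17U left
rack 6: place 45U, 3U left
rack 4: place 18U, 7U left
rack 7: place 41U, 7U left
rack 8: place 21U, 27U left
8 racks × 48U = 384U; used 304U; unused 80U.

80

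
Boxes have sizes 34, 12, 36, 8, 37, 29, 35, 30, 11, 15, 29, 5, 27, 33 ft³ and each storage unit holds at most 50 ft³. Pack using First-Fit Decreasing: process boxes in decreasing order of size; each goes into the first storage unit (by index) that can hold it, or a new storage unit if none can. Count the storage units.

9 storage units

Sorted descending: 37, 36, 35, 34, 33, 30, 29, 29, 27, 15, 12, 11, 8, 5.
Put 37 ft³ in storage unit 1; 13 ft³ remain.
Put 36 ft³ in storage unit 2; 14 ft³ remain.
Put 35 ft³ in storage unit 3; 15 ft³ remain.
Put 34 ft³ in storage unit 4; 16 ft³ remain.
Put 33 ft³ in storage unit 5; 17 ft³ remain.
Put 30 ft³ in storage unit 6; 20 ft³ remain.
Put 29 ft³ in storage unit 7; 21 ft³ remain.
Put 29 ft³ in storage unit 8; 21 ft³ remain.
Put 27 ft³ in storage unit 9; 23 ft³ remain.
Put 15 ft³ in storage unit 3; 0 ft³ remain.
Put 12 ft³ in storage unit 1; 1 ft³ remain.
Put 11 ft³ in storage unit 2; 3 ft³ remain.
Put 8 ft³ in storage unit 4; 8 ft³ remain.
Put 5 ft³ in storage unit 4; 3 ft³ remain.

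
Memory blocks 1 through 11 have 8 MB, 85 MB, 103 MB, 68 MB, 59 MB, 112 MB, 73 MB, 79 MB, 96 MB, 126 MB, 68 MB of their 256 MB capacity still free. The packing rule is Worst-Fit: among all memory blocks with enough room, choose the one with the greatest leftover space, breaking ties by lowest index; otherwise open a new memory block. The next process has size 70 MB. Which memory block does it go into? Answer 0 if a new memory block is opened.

10

Memory blocks with room: memory block 2 (85 MB), memory block 3 (103 MB), memory block 6 (112 MB), memory block 7 (73 MB), memory block 8 (79 MB), memory block 9 (96 MB), memory block 10 (126 MB).
Most room is memory block 10 with 126 MB free.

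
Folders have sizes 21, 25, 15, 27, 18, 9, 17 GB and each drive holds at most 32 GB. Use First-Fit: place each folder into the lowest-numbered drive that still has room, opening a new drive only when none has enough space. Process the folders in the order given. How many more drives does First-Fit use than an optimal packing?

First-Fit: [21,9] [25] [15,17] [27] [18] → 5 drives.
Total size 132 GB; any packing needs at least ⌈132/32⌉ = 5 drives.
So 5 is already optimal.

0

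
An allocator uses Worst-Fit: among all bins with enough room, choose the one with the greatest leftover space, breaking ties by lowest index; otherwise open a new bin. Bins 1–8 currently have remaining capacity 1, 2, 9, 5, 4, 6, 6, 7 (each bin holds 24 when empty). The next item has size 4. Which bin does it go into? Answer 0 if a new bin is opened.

Bins with room: bin 3 (9), bin 4 (5), bin 5 (4), bin 6 (6), bin 7 (6), bin 8 (7).
Most room is bin 3 with 9 free.

3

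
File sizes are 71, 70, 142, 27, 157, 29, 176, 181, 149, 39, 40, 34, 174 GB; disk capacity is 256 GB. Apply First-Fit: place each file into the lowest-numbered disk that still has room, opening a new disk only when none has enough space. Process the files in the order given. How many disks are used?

7 disks

Put 71 GB in disk 1; 185 GB remain.
Put 70 GB in disk 1; 115 GB remain.
Put 142 GB in disk 2; 114 GB remain.
Put 27 GB in disk 1; 88 GB remain.
Put 157 GB in disk 3; 99 GB remain.
Put 29 GB in disk 1; 59 GB remain.
Put 176 GB in disk 4; 80 GB remain.
Put 181 GB in disk 5; 75 GB remain.
Put 149 GB in disk 6; 107 GB remain.
Put 39 GB in disk 1; 20 GB remain.
Put 40 GB in disk 2; 74 GB remain.
Put 34 GB in disk 2; 40 GB remain.
Put 174 GB in disk 7; 82 GB remain.
Final disks: [71,70,27,29,39] [142,40,34] [157] [176] [181] [149] [174].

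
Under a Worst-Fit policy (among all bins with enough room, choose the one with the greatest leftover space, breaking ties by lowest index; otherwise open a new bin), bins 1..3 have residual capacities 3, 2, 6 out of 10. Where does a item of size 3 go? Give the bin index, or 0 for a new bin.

Bins with room: bin 1 (3), bin 3 (6).
Most room is bin 3 with 6 free.

3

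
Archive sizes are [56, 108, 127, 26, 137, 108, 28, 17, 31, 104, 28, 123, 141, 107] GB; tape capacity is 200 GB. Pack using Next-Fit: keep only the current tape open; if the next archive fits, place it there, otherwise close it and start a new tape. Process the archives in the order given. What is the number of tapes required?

56 GB → tape 1 (remaining 144 GB)
108 GB → tape 1 (remaining 36 GB)
127 GB → tape 2 (remaining 73 GB)
26 GB → tape 2 (remaining 47 GB)
137 GB → tape 3 (remaining 63 GB)
108 GB → tape 4 (remaining 92 GB)
28 GB → tape 4 (remaining 64 GB)
17 GB → tape 4 (remaining 47 GB)
31 GB → tape 4 (remaining 16 GB)
104 GB → tape 5 (remaining 96 GB)
28 GB → tape 5 (remaining 68 GB)
123 GB → tape 6 (remaining 77 GB)
141 GB → tape 7 (remaining 59 GB)
107 GB → tape 8 (remaining 93 GB)
Final tapes: [56,108] [127,26] [137] [108,28,17,31] [104,28] [123] [141] [107].

8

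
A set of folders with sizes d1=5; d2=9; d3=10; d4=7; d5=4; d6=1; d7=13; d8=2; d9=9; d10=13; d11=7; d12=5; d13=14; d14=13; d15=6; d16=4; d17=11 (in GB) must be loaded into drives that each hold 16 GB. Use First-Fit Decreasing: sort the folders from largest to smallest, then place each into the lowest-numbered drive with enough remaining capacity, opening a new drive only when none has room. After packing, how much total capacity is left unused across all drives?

Sorted descending: 14, 13, 13, 13, 11, 10, 9, 9, 7, 7, 6, 5, 5, 4, 4, 2, 1.
drive 1: place 14 GB, 2 GB left
drive 2: place 13 GB, 3 GB left
drive 3: place 13 GB, 3 GB left
drive 4: place 13 GB, 3 GB left
drive 5: place 11 GB, 5 GB left
drive 6: place 10 GB, 6 GB left
drive 7: place 9 GB, 7 GB left
drive 8: place 9 GB, 7 GB left
drive 7: place 7 GB, 0 GB left
drive 8: place 7 GB, 0 GB left
drive 6: place 6 GB, 0 GB left
drive 5: place 5 GB, 0 GB left
drive 9: place 5 GB, 11 GB left
drive 9: place 4 GB, 7 GB left
drive 9: place 4 GB, 3 GB left
drive 1: place 2 GB, 0 GB left
drive 2: place 1 GB, 2 GB left
9 drives × 16 GB = 144 GB; used 133 GB; unused 11 GB.

11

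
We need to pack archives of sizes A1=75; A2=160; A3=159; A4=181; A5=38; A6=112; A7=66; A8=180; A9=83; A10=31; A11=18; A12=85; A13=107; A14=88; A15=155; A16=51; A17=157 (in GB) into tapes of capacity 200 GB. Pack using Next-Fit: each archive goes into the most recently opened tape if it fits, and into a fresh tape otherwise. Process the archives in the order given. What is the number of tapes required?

Put A1 (75 GB) in tape 1; 125 GB remain.
Put A2 (160 GB) in tape 2; 40 GB remain.
Put A3 (159 GB) in tape 3; 41 GB remain.
Put A4 (181 GB) in tape 4; 19 GB remain.
Put A5 (38 GB) in tape 5; 162 GB remain.
Put A6 (112 GB) in tape 5; 50 GB remain.
Put A7 (66 GB) in tape 6; 134 GB remain.
Put A8 (180 GB) in tape 7; 20 GB remain.
Put A9 (83 GB) in tape 8; 117 GB remain.
Put A10 (31 GB) in tape 8; 86 GB remain.
Put A11 (18 GB) in tape 8; 68 GB remain.
Put A12 (85 GB) in tape 9; 115 GB remain.
Put A13 (107 GB) in tape 9; 8 GB remain.
Put A14 (88 GB) in tape 10; 112 GB remain.
Put A15 (155 GB) in tape 11; 45 GB remain.
Put A16 (51 GB) in tape 12; 149 GB remain.
Put A17 (157 GB) in tape 13; 43 GB remain.
Final tapes: [75] [160] [159] [181] [38,112] [66] [180] [83,31,18] [85,107] [88] [155] [51] [157].

13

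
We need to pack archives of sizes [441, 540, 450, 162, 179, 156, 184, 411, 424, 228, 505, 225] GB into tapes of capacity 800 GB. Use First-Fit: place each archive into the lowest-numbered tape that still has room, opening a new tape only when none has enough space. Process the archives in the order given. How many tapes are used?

tape 1: place 441 GB, 359 GB left
tape 2: place 540 GB, 260 GB left
tape 3: place 450 GB, 350 GB left
tape 1: place 162 GB, 197 GB left
tape 1: place 179 GB, 18 GB left
tape 2: place 156 GB, 104 GB left
tape 3: place 184 GB, 166 GB left
tape 4: place 411 GB, 389 GB left
tape 5: place 424 GB, 376 GB left
tape 4: place 228 GB, 161 GB left
tape 6: place 505 GB, 295 GB left
tape 5: place 225 GB, 151 GB left
Final tapes: [441,162,179] [540,156] [450,184] [411,228] [424,225] [505].

6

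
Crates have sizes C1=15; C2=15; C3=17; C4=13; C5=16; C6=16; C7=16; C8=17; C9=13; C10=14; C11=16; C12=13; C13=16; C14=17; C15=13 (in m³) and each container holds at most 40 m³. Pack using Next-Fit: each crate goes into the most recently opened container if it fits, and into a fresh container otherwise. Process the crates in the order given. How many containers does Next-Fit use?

8 containers

container 1: place C1 (15 m³), 25 m³ left
container 1: place C2 (15 m³), 10 m³ left
container 2: place C3 (17 m³), 23 m³ left
container 2: place C4 (13 m³), 10 m³ left
container 3: place C5 (16 m³), 24 m³ left
container 3: place C6 (16 m³), 8 m³ left
container 4: place C7 (16 m³), 24 m³ left
container 4: place C8 (17 m³), 7 m³ left
container 5: place C9 (13 m³), 27 m³ left
container 5: place C10 (14 m³), 13 m³ left
container 6: place C11 (16 m³), 24 m³ left
container 6: place C12 (13 m³), 11 m³ left
container 7: place C13 (16 m³), 24 m³ left
container 7: place C14 (17 m³), 7 m³ left
container 8: place C15 (13 m³), 27 m³ left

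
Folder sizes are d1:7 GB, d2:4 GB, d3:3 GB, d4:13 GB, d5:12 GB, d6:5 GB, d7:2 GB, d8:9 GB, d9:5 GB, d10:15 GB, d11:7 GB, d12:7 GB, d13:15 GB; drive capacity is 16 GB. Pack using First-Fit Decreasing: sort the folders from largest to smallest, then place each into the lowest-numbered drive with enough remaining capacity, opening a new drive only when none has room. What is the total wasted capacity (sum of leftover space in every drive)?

Sorted descending: 15, 15, 13, 12, 9, 7, 7, 7, 5, 5, 4, 3, 2.
15 GB → drive 1 (remaining 1 GB)
15 GB → drive 2 (remaining 1 GB)
13 GB → drive 3 (remaining 3 GB)
12 GB → drive 4 (remaining 4 GB)
9 GB → drive 5 (remaining 7 GB)
7 GB → drive 5 (remaining 0 GB)
7 GB → drive 6 (remaining 9 GB)
7 GB → drive 6 (remaining 2 GB)
5 GB → drive 7 (remaining 11 GB)
5 GB → drive 7 (remaining 6 GB)
4 GB → drive 4 (remaining 0 GB)
3 GB → drive 3 (remaining 0 GB)
2 GB → drive 6 (remaining 0 GB)
7 drives × 16 GB = 112 GB; used 104 GB; unused 8 GB.

8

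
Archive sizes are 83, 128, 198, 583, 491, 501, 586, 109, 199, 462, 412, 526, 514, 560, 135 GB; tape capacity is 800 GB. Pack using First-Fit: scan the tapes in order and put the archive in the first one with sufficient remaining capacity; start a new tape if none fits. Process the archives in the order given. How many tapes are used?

83 GB → tape 1 (remaining 717 GB)
128 GB → tape 1 (remaining 589 GB)
198 GB → tape 1 (remaining 391 GB)
583 GB → tape 2 (remaining 217 GB)
491 GB → tape 3 (remaining 309 GB)
501 GB → tape 4 (remaining 299 GB)
586 GB → tape 5 (remaining 214 GB)
109 GB → tape 1 (remaining 282 GB)
199 GB → tape 1 (remaining 83 GB)
462 GB → tape 6 (remaining 338 GB)
412 GB → tape 7 (remaining 388 GB)
526 GB → tape 8 (remaining 274 GB)
514 GB → tape 9 (remaining 286 GB)
560 GB → tape 10 (remaining 240 GB)
135 GB → tape 2 (remaining 82 GB)

10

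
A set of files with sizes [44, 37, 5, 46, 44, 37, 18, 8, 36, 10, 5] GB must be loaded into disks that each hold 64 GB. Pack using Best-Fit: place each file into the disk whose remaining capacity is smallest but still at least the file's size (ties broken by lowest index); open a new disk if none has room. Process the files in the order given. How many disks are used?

6

disk 1: place 44 GB, 20 GB left
disk 2: place 37 GB, 27 GB left
disk 1: place 5 GB, 15 GB left
disk 3: place 46 GB, 18 GB left
disk 4: place 44 GB, 20 GB left
disk 5: place 37 GB, 27 GB left
disk 3: place 18 GB, 0 GB left
disk 1: place 8 GB, 7 GB left
disk 6: place 36 GB, 28 GB left
disk 4: place 10 GB, 10 GB left
disk 1: place 5 GB, 2 GB left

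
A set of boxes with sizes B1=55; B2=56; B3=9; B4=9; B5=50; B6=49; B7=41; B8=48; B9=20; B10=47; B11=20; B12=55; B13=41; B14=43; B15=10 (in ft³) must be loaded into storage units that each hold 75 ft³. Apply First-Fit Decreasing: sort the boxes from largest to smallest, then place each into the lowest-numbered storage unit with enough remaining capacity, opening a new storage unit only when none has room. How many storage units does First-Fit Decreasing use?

10 storage units

Sorted descending: 56, 55, 55, 50, 49, 48, 47, 43, 41, 41, 20, 20, 10, 9, 9.
56 ft³ → storage unit 1 (remaining 19 ft³)
55 ft³ → storage unit 2 (remaining 20 ft³)
55 ft³ → storage unit 3 (remaining 20 ft³)
50 ft³ → storage unit 4 (remaining 25 ft³)
49 ft³ → storage unit 5 (remaining 26 ft³)
48 ft³ → storage unit 6 (remaining 27 ft³)
47 ft³ → storage unit 7 (remaining 28 ft³)
43 ft³ → storage unit 8 (remaining 32 ft³)
41 ft³ → storage unit 9 (remaining 34 ft³)
41 ft³ → storage unit 10 (remaining 34 ft³)
20 ft³ → storage unit 2 (remaining 0 ft³)
20 ft³ → storage unit 3 (remaining 0 ft³)
10 ft³ → storage unit 1 (remaining 9 ft³)
9 ft³ → storage unit 1 (remaining 0 ft³)
9 ft³ → storage unit 4 (remaining 16 ft³)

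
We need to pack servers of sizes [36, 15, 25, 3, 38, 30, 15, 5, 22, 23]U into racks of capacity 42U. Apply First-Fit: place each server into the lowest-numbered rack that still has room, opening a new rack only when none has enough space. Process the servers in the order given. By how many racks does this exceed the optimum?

0

First-Fit: [36,3] [15,25] [38] [30,5] [15,22] [23] → 6 racks.
Total size 212U; any packing needs at least ⌈212/42⌉ = 6 racks.
So 6 is already optimal.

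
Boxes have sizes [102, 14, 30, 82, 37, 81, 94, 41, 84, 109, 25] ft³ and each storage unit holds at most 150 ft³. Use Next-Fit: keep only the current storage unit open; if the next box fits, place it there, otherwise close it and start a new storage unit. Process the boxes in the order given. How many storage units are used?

102 ft³ → storage unit 1 (remaining 48 ft³)
14 ft³ → storage unit 1 (remaining 34 ft³)
30 ft³ → storage unit 1 (remaining 4 ft³)
82 ft³ → storage unit 2 (remaining 68 ft³)
37 ft³ → storage unit 2 (remaining 31 ft³)
81 ft³ → storage unit 3 (remaining 69 ft³)
94 ft³ → storage unit 4 (remaining 56 ft³)
41 ft³ → storage unit 4 (remaining 15 ft³)
84 ft³ → storage unit 5 (remaining 66 ft³)
109 ft³ → storage unit 6 (remaining 41 ft³)
25 ft³ → storage unit 6 (remaining 16 ft³)

6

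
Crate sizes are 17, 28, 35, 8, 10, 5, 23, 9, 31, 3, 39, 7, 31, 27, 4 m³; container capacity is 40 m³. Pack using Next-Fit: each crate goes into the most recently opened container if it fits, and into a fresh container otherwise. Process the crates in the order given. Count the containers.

container 1: place 17 m³, 23 m³ left
container 2: place 28 m³, 12 m³ left
container 3: place 35 m³, 5 m³ left
container 4: place 8 m³, 32 m³ left
container 4: place 10 m³, 22 m³ left
container 4: place 5 m³, 17 m³ left
container 5: place 23 m³, 17 m³ left
container 5: place 9 m³, 8 m³ left
container 6: place 31 m³, 9 m³ left
container 6: place 3 m³, 6 m³ left
container 7: place 39 m³, 1 m³ left
container 8: place 7 m³, 33 m³ left
container 8: place 31 m³, 2 m³ left
container 9: place 27 m³, 13 m³ left
container 9: place 4 m³, 9 m³ left
Final containers: [17] [28] [35] [8,10,5] [23,9] [31,3] [39] [7,31] [27,4].

9 containers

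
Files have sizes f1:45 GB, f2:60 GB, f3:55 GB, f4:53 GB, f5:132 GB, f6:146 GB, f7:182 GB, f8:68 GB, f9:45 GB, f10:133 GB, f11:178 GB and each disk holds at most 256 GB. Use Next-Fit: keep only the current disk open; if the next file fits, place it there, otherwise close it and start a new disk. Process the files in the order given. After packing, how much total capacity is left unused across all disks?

439

f1 (45 GB) → disk 1 (remaining 211 GB)
f2 (60 GB) → disk 1 (remaining 151 GB)
f3 (55 GB) → disk 1 (remaining 96 GB)
f4 (53 GB) → disk 1 (remaining 43 GB)
f5 (132 GB) → disk 2 (remaining 124 GB)
f6 (146 GB) → disk 3 (remaining 110 GB)
f7 (182 GB) → disk 4 (remaining 74 GB)
f8 (68 GB) → disk 4 (remaining 6 GB)
f9 (45 GB) → disk 5 (remaining 211 GB)
f10 (133 GB) → disk 5 (remaining 78 GB)
f11 (178 GB) → disk 6 (remaining 78 GB)
6 disks × 256 GB = 1536 GB; used 1097 GB; unused 439 GB.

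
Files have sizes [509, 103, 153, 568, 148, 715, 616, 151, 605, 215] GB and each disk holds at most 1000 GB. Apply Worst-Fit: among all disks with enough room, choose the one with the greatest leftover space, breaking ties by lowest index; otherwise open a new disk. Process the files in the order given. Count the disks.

5

disk 1: place 509 GB, 491 GB left
disk 1: place 103 GB, 388 GB left
disk 1: place 153 GB, 235 GB left
disk 2: place 568 GB, 432 GB left
disk 2: place 148 GB, 284 GB left
disk 3: place 715 GB, 285 GB left
disk 4: place 616 GB, 384 GB left
disk 4: place 151 GB, 233 GB left
disk 5: place 605 GB, 395 GB left
disk 5: place 215 GB, 180 GB left
Final disks: [509,103,153] [568,148] [715] [616,151] [605,215].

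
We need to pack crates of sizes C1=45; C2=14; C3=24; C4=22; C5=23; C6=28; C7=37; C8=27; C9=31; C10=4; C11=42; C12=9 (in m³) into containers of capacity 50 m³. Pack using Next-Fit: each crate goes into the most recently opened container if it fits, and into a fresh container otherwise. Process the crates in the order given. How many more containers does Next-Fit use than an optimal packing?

Next-Fit: [45] [14,24] [22,23] [28] [37] [27] [31,4] [42] [9] → 9 containers.
Total size 306 m³; any packing needs at least ⌈306/50⌉ = 7 containers.
An optimal packing achieves that bound: [45,4] [42] [37,9] [31,14] [28,22] [27,23] [24] → 7 containers.
Excess: 9 − 7 = 2.

2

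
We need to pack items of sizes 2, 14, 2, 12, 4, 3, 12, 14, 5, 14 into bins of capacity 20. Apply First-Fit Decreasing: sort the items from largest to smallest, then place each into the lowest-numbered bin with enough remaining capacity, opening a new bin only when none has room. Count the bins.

5

Sorted descending: 14, 14, 14, 12, 12, 5, 4, 3, 2, 2.
bin 1: place 14, 6 left
bin 2: place 14, 6 left
bin 3: place 14, 6 left
bin 4: place 12, 8 left
bin 5: place 12, 8 left
bin 1: place 5, 1 left
bin 2: place 4, 2 left
bin 3: place 3, 3 left
bin 2: place 2, 0 left
bin 3: place 2, 1 left
Final bins: [14,5] [14,4,2] [14,3,2] [12] [12].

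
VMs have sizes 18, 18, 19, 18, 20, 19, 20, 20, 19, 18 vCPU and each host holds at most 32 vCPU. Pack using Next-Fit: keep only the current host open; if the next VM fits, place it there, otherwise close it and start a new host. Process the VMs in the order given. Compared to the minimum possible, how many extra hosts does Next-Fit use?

Next-Fit: [18] [18] [19] [18] [20] [19] [20] [20] [19] [18] → 10 hosts.
10 VMs exceed 16 vCPU (half the capacity), and no two of those can share a host, so at least 10 hosts are needed.
So 10 is already optimal.

0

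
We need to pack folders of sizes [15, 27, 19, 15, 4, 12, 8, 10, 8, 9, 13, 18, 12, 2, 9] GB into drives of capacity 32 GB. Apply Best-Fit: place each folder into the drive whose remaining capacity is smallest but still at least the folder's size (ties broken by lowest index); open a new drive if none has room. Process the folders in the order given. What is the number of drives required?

15 GB → drive 1 (remaining 17 GB)
27 GB → drive 2 (remaining 5 GB)
19 GB → drive 3 (remaining 13 GB)
15 GB → drive 1 (remaining 2 GB)
4 GB → drive 2 (remaining 1 GB)
12 GB → drive 3 (remaining 1 GB)
8 GB → drive 4 (remaining 24 GB)
10 GB → drive 4 (remaining 14 GB)
8 GB → drive 4 (remaining 6 GB)
9 GB → drive 5 (remaining 23 GB)
13 GB → drive 5 (remaining 10 GB)
18 GB → drive 6 (remaining 14 GB)
12 GB → drive 6 (remaining 2 GB)
2 GB → drive 1 (remaining 0 GB)
9 GB → drive 5 (remaining 1 GB)
Final drives: [15,15,2] [27,4] [19,12] [8,10,8] [9,13,9] [18,12].

6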